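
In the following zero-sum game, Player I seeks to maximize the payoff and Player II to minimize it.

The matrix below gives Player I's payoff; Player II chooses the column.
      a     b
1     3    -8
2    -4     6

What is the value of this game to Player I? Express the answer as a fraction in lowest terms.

Row minima are -8 and -4, so Player I's maximin is -4; column maxima are 3 and 6, so Player II's minimax is 3. These differ, so the equilibrium is in mixed strategies.
Let Player I play 1 with probability p. Player II is indifferent when 3p − 4(1−p) = −8p + 6(1−p), giving p = 10/21.
Let Player II play a with probability q. Player I is indifferent when 3q − 8(1−q) = −4q + 6(1−q), giving q = 2/3.
The value is 3·(2/3) + (-8)·(1/3) = -2/3.

-2/3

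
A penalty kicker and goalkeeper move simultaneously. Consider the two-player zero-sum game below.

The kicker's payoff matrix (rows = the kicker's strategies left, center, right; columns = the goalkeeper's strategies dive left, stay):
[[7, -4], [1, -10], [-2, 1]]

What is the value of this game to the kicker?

Row center is strictly dominated by row left, so the kicker never plays it.
The remaining 2×2 game on (left, right) × (dive left, stay) has no saddle point. Let the kicker play left with probability p; indifference gives 7p − 2(1−p) = −4p + (1−p), so p = 3/14.
Similarly the goalkeeper's optimal q on dive left is 5/14, and the value is 7·(5/14) + (-4)·(9/14) = -1/14.

-1/14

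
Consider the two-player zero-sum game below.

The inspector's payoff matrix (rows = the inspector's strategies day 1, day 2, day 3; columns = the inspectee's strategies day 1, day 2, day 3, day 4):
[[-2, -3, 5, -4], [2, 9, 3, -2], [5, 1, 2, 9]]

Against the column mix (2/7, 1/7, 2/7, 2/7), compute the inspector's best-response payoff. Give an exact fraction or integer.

33/7

day 1: (-2)·(2/7) + (-3)·(1/7) + (5)·(2/7) + (-4)·(2/7) = -5/7.
day 2: (2)·(2/7) + (9)·(1/7) + (3)·(2/7) + (-2)·(2/7) = 15/7.
day 3: (5)·(2/7) + (1)·(1/7) + (2)·(2/7) + (9)·(2/7) = 33/7.
The best pure response is day 3 with expected payoff 33/7.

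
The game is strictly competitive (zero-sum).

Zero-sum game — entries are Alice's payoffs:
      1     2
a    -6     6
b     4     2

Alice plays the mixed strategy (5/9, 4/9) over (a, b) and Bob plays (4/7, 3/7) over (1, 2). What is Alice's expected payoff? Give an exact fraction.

Against (4/7, 3/7), each row's expected payoff is a: -6/7; b: 22/7.
Taking the (5/9, 4/9)-weighted average: (5/9)·(-6/7) + (4/9)·(22/7) = 58/63.

58/63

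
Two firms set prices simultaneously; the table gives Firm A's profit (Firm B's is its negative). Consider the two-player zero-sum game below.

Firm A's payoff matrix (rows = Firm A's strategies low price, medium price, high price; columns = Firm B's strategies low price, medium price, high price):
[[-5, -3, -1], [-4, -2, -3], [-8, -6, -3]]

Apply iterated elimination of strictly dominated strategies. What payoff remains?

Column medium price is strictly dominated by low price for Firm B (-5<-3, -4<-2, -8<-6); eliminate medium price.
Column high price is strictly dominated by low price for Firm B (-5<-1, -4<-3, -8<-3); eliminate high price.
Row high price is strictly dominated by row low price (-5>-8); eliminate high price.
Row low price is strictly dominated by row medium price (-4>-5); eliminate low price.
Only (medium price, low price) remains, with payoff -4.

-4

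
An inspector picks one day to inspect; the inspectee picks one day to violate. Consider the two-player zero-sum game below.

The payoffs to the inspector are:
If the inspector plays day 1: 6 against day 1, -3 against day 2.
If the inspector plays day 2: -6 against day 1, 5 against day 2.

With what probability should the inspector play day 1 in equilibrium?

Row minima are -3 and -6, so the inspector's maximin is -3; column maxima are 6 and 5, so the inspectee's minimax is 5. These differ, so the equilibrium is in mixed strategies.
Let the inspector play day 1 with probability p. The inspectee is indifferent when 6p − 6(1−p) = −3p + 5(1−p), giving p = 11/20.

11/20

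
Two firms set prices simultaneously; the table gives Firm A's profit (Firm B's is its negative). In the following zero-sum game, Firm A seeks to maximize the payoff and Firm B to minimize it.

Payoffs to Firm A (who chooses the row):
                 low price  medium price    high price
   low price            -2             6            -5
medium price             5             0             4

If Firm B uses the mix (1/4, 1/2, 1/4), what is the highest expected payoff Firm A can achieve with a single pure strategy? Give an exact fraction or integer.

9/4

low price: (-2)·(1/4) + (6)·(1/2) + (-5)·(1/4) = 5/4.
medium price: (5)·(1/4) + (0)·(1/2) + (4)·(1/4) = 9/4.
The best pure response is medium price with expected payoff 9/4.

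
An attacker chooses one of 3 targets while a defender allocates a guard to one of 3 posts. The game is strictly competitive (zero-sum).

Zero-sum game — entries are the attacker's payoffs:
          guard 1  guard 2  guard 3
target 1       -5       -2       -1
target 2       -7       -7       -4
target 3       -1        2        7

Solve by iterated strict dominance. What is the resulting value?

Column guard 3 is strictly dominated by guard 1 for the defender (-5<-1, -7<-4, -1<7); eliminate guard 3.
Row target 2 is strictly dominated by row target 1 (-5>-7, -2>-7); eliminate target 2.
Column guard 2 is strictly dominated by guard 1 for the defender (-5<-2, -1<2); eliminate guard 2.
Row target 1 is strictly dominated by row target 3 (-1>-5); eliminate target 1.
Only (target 3, guard 1) remains, with payoff -1.

-1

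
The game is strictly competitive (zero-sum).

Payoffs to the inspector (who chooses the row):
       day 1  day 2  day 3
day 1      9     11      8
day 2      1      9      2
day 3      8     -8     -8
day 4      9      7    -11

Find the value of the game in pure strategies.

8

Row minima: 8, 1, -8, -11 → the inspector's maximin is 8.
Column maxima: 9, 11, 8 → the inspectee's minimax is 8.
They coincide at (day 1, day 3), so the value is 8.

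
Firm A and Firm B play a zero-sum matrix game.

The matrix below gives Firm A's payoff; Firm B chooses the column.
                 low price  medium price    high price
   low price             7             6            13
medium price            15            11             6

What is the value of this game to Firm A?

107/12

Column low price is strictly dominated by medium price for Firm B (it gives Firm A more in every row).
The remaining 2×2 game on (low price, medium price) × (medium price, high price) has no saddle point. Let Firm A play low price with probability p; indifference gives 6p + 11(1−p) = 13p + 6(1−p), so p = 5/12.
Similarly Firm B's optimal q on medium price is 7/12, and the value is 6·(7/12) + (13)·(5/12) = 107/12.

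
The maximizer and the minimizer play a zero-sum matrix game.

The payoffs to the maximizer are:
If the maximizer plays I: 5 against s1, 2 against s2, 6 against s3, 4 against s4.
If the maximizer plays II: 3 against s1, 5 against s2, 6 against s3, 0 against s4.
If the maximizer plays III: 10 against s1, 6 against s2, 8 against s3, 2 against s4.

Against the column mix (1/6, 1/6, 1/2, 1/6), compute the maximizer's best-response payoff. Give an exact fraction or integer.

I: (5)·(1/6) + (2)·(1/6) + (6)·(1/2) + (4)·(1/6) = 29/6.
II: (3)·(1/6) + (5)·(1/6) + (6)·(1/2) + (0)·(1/6) = 13/3.
III: (10)·(1/6) + (6)·(1/6) + (8)·(1/2) + (2)·(1/6) = 7.
The best pure response is III with expected payoff 7.

7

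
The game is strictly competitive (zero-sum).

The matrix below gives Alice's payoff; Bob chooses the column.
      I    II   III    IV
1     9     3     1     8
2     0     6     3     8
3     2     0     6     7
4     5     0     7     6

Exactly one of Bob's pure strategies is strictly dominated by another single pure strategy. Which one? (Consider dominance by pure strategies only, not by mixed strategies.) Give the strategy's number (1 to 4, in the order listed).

4

Bob prefers columns that give Alice less. Compare IV with II: 3 < 8, 6 < 8, 0 < 7, 0 < 6.
So II strictly dominates IV for Bob; IV is strictly dominated.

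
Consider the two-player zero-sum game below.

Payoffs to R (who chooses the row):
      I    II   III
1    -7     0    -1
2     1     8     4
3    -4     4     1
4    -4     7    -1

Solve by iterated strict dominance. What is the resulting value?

Column II is strictly dominated by I for C (-7<0, 1<8, -4<4, -4<7); eliminate II.
Row 3 is strictly dominated by row 2 (1>-4, 4>1); eliminate 3.
Row 1 is strictly dominated by row 2 (1>-7, 4>-1); eliminate 1.
Column III is strictly dominated by I for C (1<4, -4<-1); eliminate III.
Row 4 is strictly dominated by row 2 (1>-4); eliminate 4.
Only (2, I) remains, with payoff 1.

1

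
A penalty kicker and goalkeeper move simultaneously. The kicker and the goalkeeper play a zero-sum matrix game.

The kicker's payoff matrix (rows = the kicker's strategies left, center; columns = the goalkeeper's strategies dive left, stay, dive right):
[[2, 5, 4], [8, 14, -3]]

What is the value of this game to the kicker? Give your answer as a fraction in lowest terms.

Column stay is strictly dominated by dive left for the goalkeeper (it gives the kicker more in every row).
The remaining 2×2 game on (left, center) × (dive left, dive right) has no saddle point. Let the kicker play left with probability p; indifference gives 2p + 8(1−p) = 4p − 3(1−p), so p = 11/13.
Similarly the goalkeeper's optimal q on dive left is 7/13, and the value is 2·(7/13) + (4)·(6/13) = 38/13.

38/13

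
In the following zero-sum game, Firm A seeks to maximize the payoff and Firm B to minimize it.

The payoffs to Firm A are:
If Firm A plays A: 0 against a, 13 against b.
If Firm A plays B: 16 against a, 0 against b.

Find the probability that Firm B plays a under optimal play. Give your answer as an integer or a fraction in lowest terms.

13/29

Row minima are 0 and 0, so Firm A's maximin is 0; column maxima are 16 and 13, so Firm B's minimax is 13. These differ, so the equilibrium is in mixed strategies.
Let Firm B play a with probability q. Firm A is indifferent when 13(1−q) = 16q, giving q = 13/29.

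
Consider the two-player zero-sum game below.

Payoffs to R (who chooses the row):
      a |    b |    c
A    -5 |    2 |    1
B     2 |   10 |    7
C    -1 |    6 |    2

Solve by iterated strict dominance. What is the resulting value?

Row A is strictly dominated by row B (2>-5, 10>2, 7>1); eliminate A.
Row C is strictly dominated by row B (2>-1, 10>6, 7>2); eliminate C.
Column c is strictly dominated by a for C (2<7); eliminate c.
Column b is strictly dominated by a for C (2<10); eliminate b.
Only (B, a) remains, with payoff 2.

2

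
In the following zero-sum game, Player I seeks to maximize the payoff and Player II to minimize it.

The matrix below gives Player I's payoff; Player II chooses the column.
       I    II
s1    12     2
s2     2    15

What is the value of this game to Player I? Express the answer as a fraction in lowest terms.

Row minima are 2 and 2, so Player I's maximin is 2; column maxima are 12 and 15, so Player II's minimax is 12. These differ, so the equilibrium is in mixed strategies.
Let Player I play s1 with probability p. Player II is indifferent when 12p + 2(1−p) = 2p + 15(1−p), giving p = 13/23.
Let Player II play I with probability q. Player I is indifferent when 12q + 2(1−q) = 2q + 15(1−q), giving q = 13/23.
The value is 12·(13/23) + (2)·(10/23) = 176/23.

176/23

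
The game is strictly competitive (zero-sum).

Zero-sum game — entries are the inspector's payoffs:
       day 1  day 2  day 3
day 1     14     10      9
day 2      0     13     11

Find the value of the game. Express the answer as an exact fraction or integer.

Column day 2 is strictly dominated by day 3 for the inspectee (it gives the inspector more in every row).
The remaining 2×2 game on (day 1, day 2) × (day 1, day 3) has no saddle point. Let the inspector play day 1 with probability p; indifference gives 14p = 9p + 11(1−p), so p = 11/16.
Similarly the inspectee's optimal q on day 1 is 1/8, and the value is 14·(1/8) + (9)·(7/8) = 77/8.

77/8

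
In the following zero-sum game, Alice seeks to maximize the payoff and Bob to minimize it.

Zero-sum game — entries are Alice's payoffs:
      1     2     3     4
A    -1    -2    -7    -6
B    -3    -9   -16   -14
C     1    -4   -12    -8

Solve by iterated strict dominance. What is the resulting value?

-7

Column 2 is strictly dominated by 3 for Bob (-7<-2, -16<-9, -12<-4); eliminate 2.
Column 4 is strictly dominated by 3 for Bob (-7<-6, -16<-14, -12<-8); eliminate 4.
Column 1 is strictly dominated by 3 for Bob (-7<-1, -16<-3, -12<1); eliminate 1.
Row C is strictly dominated by row A (-7>-12); eliminate C.
Row B is strictly dominated by row A (-7>-16); eliminate B.
Only (A, 3) remains, with payoff -7.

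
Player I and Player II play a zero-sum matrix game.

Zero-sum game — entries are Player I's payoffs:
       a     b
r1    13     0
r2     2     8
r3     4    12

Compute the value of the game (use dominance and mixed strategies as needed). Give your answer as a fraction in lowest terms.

Row r2 is strictly dominated by row r3, so Player I never plays it.
The remaining 2×2 game on (r1, r3) × (a, b) has no saddle point. Let Player I play r1 with probability p; indifference gives 13p + 4(1−p) = 12(1−p), so p = 8/21.
Similarly Player II's optimal q on a is 4/7, and the value is 13·(4/7) + (0)·(3/7) = 52/7.

52/7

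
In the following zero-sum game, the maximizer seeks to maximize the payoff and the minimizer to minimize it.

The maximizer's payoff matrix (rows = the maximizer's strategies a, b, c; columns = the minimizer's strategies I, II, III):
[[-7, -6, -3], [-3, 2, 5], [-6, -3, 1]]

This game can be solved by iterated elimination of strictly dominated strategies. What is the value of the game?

-3

Row a is strictly dominated by row b (-3>-7, 2>-6, 5>-3); eliminate a.
Row c is strictly dominated by row b (-3>-6, 2>-3, 5>1); eliminate c.
Column II is strictly dominated by I for the minimizer (-3<2); eliminate II.
Column III is strictly dominated by I for the minimizer (-3<5); eliminate III.
Only (b, I) remains, with payoff -3.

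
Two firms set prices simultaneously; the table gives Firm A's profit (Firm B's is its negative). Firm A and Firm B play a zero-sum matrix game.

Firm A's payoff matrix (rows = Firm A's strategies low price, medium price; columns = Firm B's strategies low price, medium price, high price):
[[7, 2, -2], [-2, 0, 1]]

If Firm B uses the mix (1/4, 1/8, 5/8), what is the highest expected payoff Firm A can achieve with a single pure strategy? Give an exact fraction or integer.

low price: (7)·(1/4) + (2)·(1/8) + (-2)·(5/8) = 3/4.
medium price: (-2)·(1/4) + (0)·(1/8) + (1)·(5/8) = 1/8.
The best pure response is low price with expected payoff 3/4.

3/4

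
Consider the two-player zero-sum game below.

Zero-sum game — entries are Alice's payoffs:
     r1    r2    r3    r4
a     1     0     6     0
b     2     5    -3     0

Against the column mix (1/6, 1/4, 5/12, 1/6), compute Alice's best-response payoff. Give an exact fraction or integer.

8/3

a: (1)·(1/6) + (0)·(1/4) + (6)·(5/12) + (0)·(1/6) = 8/3.
b: (2)·(1/6) + (5)·(1/4) + (-3)·(5/12) + (0)·(1/6) = 1/3.
The best pure response is a with expected payoff 8/3.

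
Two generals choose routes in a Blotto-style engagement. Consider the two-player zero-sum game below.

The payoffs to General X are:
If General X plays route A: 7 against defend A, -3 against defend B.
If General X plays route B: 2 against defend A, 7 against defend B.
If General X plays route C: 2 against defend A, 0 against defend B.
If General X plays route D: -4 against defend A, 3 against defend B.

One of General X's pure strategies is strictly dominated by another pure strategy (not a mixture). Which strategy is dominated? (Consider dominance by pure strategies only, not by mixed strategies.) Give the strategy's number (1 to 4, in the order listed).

4

Compare route D with route B: 2 > -4, 7 > 3.
So route B strictly dominates route D for General X; route D is strictly dominated.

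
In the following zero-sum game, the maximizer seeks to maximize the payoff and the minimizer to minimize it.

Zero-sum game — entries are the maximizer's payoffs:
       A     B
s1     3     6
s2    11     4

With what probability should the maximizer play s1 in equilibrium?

Row minima are 3 and 4, so the maximizer's maximin is 4; column maxima are 11 and 6, so the minimizer's minimax is 6. These differ, so the equilibrium is in mixed strategies.
Let the maximizer play s1 with probability p. The minimizer is indifferent when 3p + 11(1−p) = 6p + 4(1−p), giving p = 7/10.

7/10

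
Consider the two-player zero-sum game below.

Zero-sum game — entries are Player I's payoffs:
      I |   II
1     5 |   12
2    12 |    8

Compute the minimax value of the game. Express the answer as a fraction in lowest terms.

104/11

Row minima are 5 and 8, so Player I's maximin is 8; column maxima are 12 and 12, so Player II's minimax is 12. These differ, so the equilibrium is in mixed strategies.
Let Player I play 1 with probability p. Player II is indifferent when 5p + 12(1−p) = 12p + 8(1−p), giving p = 4/11.
Let Player II play I with probability q. Player I is indifferent when 5q + 12(1−q) = 12q + 8(1−q), giving q = 4/11.
The value is 5·(4/11) + (12)·(7/11) = 104/11.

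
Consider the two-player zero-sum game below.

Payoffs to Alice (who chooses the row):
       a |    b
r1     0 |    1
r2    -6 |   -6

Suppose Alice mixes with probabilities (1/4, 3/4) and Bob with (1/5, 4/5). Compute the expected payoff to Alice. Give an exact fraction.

Against (1/5, 4/5), each row's expected payoff is r1: 4/5; r2: -6.
Taking the (1/4, 3/4)-weighted average: (1/4)·(4/5) + (3/4)·(-6) = -43/10.

-43/10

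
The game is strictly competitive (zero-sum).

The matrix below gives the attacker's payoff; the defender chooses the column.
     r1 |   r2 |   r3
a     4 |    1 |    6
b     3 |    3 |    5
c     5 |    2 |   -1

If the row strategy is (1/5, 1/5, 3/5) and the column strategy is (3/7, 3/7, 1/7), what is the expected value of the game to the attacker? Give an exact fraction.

Against (3/7, 3/7, 1/7), each row's expected payoff is a: 3; b: 23/7; c: 20/7.
Taking the (1/5, 1/5, 3/5)-weighted average: (1/5)·(3) + (1/5)·(23/7) + (3/5)·(20/7) = 104/35.

104/35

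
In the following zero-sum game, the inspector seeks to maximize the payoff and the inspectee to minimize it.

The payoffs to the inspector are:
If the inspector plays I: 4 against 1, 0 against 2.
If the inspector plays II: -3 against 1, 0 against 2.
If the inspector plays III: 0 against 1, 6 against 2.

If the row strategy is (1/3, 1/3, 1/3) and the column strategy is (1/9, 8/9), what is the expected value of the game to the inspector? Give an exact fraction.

49/27

Against (1/9, 8/9), each row's expected payoff is I: 4/9; II: -1/3; III: 16/3.
Taking the (1/3, 1/3, 1/3)-weighted average: (1/3)·(4/9) + (1/3)·(-1/3) + (1/3)·(16/3) = 49/27.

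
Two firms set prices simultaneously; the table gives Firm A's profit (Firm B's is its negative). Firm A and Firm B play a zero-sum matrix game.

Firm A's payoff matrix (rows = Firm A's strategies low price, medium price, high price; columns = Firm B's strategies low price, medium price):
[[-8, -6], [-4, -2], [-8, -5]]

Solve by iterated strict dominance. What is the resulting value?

Row low price is strictly dominated by row medium price (-4>-8, -2>-6); eliminate low price.
Column medium price is strictly dominated by low price for Firm B (-4<-2, -8<-5); eliminate medium price.
Row high price is strictly dominated by row medium price (-4>-8); eliminate high price.
Only (medium price, low price) remains, with payoff -4.

-4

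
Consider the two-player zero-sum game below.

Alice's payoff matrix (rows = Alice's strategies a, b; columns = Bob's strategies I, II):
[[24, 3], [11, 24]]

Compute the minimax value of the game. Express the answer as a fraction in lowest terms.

543/34

Row minima are 3 and 11, so Alice's maximin is 11; column maxima are 24 and 24, so Bob's minimax is 24. These differ, so the equilibrium is in mixed strategies.
Let Alice play a with probability p. Bob is indifferent when 24p + 11(1−p) = 3p + 24(1−p), giving p = 13/34.
Let Bob play I with probability q. Alice is indifferent when 24q + 3(1−q) = 11q + 24(1−q), giving q = 21/34.
The value is 24·(21/34) + (3)·(13/34) = 543/34.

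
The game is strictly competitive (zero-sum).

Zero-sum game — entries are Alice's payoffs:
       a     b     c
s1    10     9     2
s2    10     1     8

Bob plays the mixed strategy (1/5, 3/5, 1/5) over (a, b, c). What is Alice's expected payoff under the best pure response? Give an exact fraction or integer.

39/5

s1: (10)·(1/5) + (9)·(3/5) + (2)·(1/5) = 39/5.
s2: (10)·(1/5) + (1)·(3/5) + (8)·(1/5) = 21/5.
The best pure response is s1 with expected payoff 39/5.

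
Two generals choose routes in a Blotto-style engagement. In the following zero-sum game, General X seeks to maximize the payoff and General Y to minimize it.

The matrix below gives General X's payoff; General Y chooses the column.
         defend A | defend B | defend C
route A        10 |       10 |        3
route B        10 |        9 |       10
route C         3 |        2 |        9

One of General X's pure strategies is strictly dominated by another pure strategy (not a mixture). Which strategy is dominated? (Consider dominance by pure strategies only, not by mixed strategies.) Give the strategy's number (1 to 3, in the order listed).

3

Compare route C with route B: 10 > 3, 9 > 2, 10 > 9.
So route B strictly dominates route C for General X; route C is strictly dominated.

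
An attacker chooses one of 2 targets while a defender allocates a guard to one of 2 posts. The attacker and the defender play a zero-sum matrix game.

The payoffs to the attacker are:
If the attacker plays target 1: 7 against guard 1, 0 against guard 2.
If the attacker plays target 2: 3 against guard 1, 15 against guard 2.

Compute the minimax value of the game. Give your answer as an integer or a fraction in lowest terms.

105/19

Row minima are 0 and 3, so the attacker's maximin is 3; column maxima are 7 and 15, so the defender's minimax is 7. These differ, so the equilibrium is in mixed strategies.
Let the attacker play target 1 with probability p. The defender is indifferent when 7p + 3(1−p) = 15(1−p), giving p = 12/19.
Let the defender play guard 1 with probability q. The attacker is indifferent when 7q = 3q + 15(1−q), giving q = 15/19.
The value is 7·(15/19) + (0)·(4/19) = 105/19.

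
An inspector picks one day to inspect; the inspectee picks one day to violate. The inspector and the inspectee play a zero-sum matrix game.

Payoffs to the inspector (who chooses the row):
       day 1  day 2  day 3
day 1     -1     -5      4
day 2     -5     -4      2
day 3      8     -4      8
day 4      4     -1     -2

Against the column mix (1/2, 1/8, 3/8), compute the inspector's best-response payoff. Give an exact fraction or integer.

13/2

day 1: (-1)·(1/2) + (-5)·(1/8) + (4)·(3/8) = 3/8.
day 2: (-5)·(1/2) + (-4)·(1/8) + (2)·(3/8) = -9/4.
day 3: (8)·(1/2) + (-4)·(1/8) + (8)·(3/8) = 13/2.
day 4: (4)·(1/2) + (-1)·(1/8) + (-2)·(3/8) = 9/8.
The best pure response is day 3 with expected payoff 13/2.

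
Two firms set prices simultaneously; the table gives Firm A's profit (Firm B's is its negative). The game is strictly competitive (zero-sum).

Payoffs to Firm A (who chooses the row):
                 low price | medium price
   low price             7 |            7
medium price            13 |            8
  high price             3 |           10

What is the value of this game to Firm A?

Row low price is strictly dominated by row medium price, so Firm A never plays it.
The remaining 2×2 game on (medium price, high price) × (low price, medium price) has no saddle point. Let Firm A play medium price with probability p; indifference gives 13p + 3(1−p) = 8p + 10(1−p), so p = 7/12.
Similarly Firm B's optimal q on low price is 1/6, and the value is 13·(1/6) + (8)·(5/6) = 53/6.

53/6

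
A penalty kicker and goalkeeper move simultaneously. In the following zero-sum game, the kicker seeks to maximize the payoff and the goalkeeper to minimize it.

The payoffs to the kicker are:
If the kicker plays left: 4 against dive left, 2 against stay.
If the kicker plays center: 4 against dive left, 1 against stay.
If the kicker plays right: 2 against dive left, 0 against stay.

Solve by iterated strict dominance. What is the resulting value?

Row right is strictly dominated by row left (4>2, 2>0); eliminate right.
Column dive left is strictly dominated by stay for the goalkeeper (2<4, 1<4); eliminate dive left.
Row center is strictly dominated by row left (2>1); eliminate center.
Only (left, stay) remains, with payoff 2.

2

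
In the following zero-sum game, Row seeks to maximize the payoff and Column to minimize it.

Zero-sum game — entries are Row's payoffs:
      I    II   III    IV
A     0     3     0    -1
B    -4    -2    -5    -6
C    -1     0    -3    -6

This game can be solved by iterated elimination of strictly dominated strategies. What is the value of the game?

-1

Row C is strictly dominated by row A (0>-1, 3>0, 0>-3, -1>-6); eliminate C.
Row B is strictly dominated by row A (0>-4, 3>-2, 0>-5, -1>-6); eliminate B.
Column II is strictly dominated by I for Column (0<3); eliminate II.
Column III is strictly dominated by IV for Column (-1<0); eliminate III.
Column I is strictly dominated by IV for Column (-1<0); eliminate I.
Only (A, IV) remains, with payoff -1.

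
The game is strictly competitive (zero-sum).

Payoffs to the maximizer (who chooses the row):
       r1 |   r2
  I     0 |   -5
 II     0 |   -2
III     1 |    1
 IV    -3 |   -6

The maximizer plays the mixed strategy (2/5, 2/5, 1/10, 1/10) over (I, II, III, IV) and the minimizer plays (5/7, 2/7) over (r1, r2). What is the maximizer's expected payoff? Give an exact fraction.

Against (5/7, 2/7), each row's expected payoff is I: -10/7; II: -4/7; III: 1; IV: -27/7.
Taking the (2/5, 2/5, 1/10, 1/10)-weighted average: (2/5)·(-10/7) + (2/5)·(-4/7) + (1/10)·(1) + (1/10)·(-27/7) = -38/35.

-38/35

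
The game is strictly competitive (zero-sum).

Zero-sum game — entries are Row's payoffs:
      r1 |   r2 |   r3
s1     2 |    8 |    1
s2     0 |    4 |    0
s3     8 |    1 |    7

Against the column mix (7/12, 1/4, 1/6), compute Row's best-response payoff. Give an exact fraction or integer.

73/12

s1: (2)·(7/12) + (8)·(1/4) + (1)·(1/6) = 10/3.
s2: (0)·(7/12) + (4)·(1/4) + (0)·(1/6) = 1.
s3: (8)·(7/12) + (1)·(1/4) + (7)·(1/6) = 73/12.
The best pure response is s3 with expected payoff 73/12.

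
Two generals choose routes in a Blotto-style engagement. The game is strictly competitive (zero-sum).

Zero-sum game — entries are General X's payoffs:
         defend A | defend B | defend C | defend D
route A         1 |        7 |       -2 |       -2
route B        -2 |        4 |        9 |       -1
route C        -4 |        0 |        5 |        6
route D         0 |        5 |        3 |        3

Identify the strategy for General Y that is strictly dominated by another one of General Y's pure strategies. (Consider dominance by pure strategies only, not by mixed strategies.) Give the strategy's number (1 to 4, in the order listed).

General Y prefers columns that give General X less. Compare defend B with defend A: 1 < 7, -2 < 4, -4 < 0, 0 < 5.
So defend A strictly dominates defend B for General Y; defend B is strictly dominated.

2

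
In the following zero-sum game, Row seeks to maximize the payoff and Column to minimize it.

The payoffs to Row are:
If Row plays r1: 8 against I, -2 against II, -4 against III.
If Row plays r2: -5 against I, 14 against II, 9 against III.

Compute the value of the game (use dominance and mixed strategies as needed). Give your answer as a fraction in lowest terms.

2

Column II is strictly dominated by III for Column (it gives Row more in every row).
The remaining 2×2 game on (r1, r2) × (I, III) has no saddle point. Let Row play r1 with probability p; indifference gives 8p − 5(1−p) = −4p + 9(1−p), so p = 7/13.
Similarly Column's optimal q on I is 1/2, and the value is 8·(1/2) + (-4)·(1/2) = 2.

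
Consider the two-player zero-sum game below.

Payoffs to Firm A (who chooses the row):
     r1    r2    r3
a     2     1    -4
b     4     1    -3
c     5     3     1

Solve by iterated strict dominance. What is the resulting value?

Row a is strictly dominated by row c (5>2, 3>1, 1>-4); eliminate a.
Column r2 is strictly dominated by r3 for Firm B (-3<1, 1<3); eliminate r2.
Column r1 is strictly dominated by r3 for Firm B (-3<4, 1<5); eliminate r1.
Row b is strictly dominated by row c (1>-3); eliminate b.
Only (c, r3) remains, with payoff 1.

1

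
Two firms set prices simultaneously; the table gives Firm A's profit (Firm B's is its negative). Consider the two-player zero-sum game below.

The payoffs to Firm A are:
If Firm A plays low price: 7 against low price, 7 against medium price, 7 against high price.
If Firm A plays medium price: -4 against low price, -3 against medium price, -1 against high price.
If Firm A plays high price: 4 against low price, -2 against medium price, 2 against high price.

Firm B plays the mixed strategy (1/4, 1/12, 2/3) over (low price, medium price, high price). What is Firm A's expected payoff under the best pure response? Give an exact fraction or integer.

7

low price: (7)·(1/4) + (7)·(1/12) + (7)·(2/3) = 7.
medium price: (-4)·(1/4) + (-3)·(1/12) + (-1)·(2/3) = -23/12.
high price: (4)·(1/4) + (-2)·(1/12) + (2)·(2/3) = 13/6.
The best pure response is low price with expected payoff 7.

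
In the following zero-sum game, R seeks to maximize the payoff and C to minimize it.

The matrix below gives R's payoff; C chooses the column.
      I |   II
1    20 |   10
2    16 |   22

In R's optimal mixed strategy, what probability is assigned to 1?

Row minima are 10 and 16, so R's maximin is 16; column maxima are 20 and 22, so C's minimax is 20. These differ, so the equilibrium is in mixed strategies.
Let R play 1 with probability p. C is indifferent when 20p + 16(1−p) = 10p + 22(1−p), giving p = 3/8.

3/8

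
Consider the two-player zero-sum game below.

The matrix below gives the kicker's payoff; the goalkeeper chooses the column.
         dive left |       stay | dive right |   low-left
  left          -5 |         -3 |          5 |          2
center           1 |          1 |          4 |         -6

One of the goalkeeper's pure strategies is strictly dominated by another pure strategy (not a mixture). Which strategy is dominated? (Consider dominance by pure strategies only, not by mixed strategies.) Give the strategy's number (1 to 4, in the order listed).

The goalkeeper prefers columns that give the kicker less. Compare dive right with dive left: -5 < 5, 1 < 4.
So dive left strictly dominates dive right for the goalkeeper; dive right is strictly dominated.

3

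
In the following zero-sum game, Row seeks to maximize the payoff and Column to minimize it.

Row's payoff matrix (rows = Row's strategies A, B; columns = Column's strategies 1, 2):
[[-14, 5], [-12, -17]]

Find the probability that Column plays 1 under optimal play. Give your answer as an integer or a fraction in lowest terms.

11/12

Row minima are -14 and -17, so Row's maximin is -14; column maxima are -12 and 5, so Column's minimax is -12. These differ, so the equilibrium is in mixed strategies.
Let Column play 1 with probability q. Row is indifferent when −14q + 5(1−q) = −12q − 17(1−q), giving q = 11/12.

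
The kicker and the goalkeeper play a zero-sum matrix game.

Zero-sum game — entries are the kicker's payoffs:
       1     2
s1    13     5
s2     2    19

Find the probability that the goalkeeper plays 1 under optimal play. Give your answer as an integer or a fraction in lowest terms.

14/25

Row minima are 5 and 2, so the kicker's maximin is 5; column maxima are 13 and 19, so the goalkeeper's minimax is 13. These differ, so the equilibrium is in mixed strategies.
Let the goalkeeper play 1 with probability q. The kicker is indifferent when 13q + 5(1−q) = 2q + 19(1−q), giving q = 14/25.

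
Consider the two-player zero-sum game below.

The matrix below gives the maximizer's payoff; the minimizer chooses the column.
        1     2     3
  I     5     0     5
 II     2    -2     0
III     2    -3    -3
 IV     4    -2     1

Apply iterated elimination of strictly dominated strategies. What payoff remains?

Column 1 is strictly dominated by 2 for the minimizer (0<5, -2<2, -3<2, -2<4); eliminate 1.
Row III is strictly dominated by row I (0>-3, 5>-3); eliminate III.
Row II is strictly dominated by row I (0>-2, 5>0); eliminate II.
Row IV is strictly dominated by row I (0>-2, 5>1); eliminate IV.
Column 3 is strictly dominated by 2 for the minimizer (0<5); eliminate 3.
Only (I, 2) remains, with payoff 0.

0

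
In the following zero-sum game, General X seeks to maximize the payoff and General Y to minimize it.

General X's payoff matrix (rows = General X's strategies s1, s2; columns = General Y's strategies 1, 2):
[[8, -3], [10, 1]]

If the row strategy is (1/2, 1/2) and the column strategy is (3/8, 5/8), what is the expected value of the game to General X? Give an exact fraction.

11/4

Against (3/8, 5/8), each row's expected payoff is s1: 9/8; s2: 35/8.
Taking the (1/2, 1/2)-weighted average: (1/2)·(9/8) + (1/2)·(35/8) = 11/4.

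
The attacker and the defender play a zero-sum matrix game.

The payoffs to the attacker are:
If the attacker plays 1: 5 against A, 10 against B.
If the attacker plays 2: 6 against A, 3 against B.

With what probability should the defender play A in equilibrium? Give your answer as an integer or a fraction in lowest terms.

Row minima are 5 and 3, so the attacker's maximin is 5; column maxima are 6 and 10, so the defender's minimax is 6. These differ, so the equilibrium is in mixed strategies.
Let the defender play A with probability q. The attacker is indifferent when 5q + 10(1−q) = 6q + 3(1−q), giving q = 7/8.

7/8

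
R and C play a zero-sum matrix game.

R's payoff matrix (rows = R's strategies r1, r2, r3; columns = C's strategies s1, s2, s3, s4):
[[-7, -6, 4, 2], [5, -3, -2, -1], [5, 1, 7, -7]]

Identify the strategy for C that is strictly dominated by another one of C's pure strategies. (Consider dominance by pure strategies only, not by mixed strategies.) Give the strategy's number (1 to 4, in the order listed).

3

C prefers columns that give R less. Compare s3 with s2: -6 < 4, -3 < -2, 1 < 7.
So s2 strictly dominates s3 for C; s3 is strictly dominated.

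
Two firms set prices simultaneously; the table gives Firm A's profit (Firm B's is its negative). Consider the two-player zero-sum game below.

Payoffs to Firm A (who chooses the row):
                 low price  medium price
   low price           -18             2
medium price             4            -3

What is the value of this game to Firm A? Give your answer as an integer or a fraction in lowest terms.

Row minima are -18 and -3, so Firm A's maximin is -3; column maxima are 4 and 2, so Firm B's minimax is 2. These differ, so the equilibrium is in mixed strategies.
Let Firm A play low price with probability p. Firm B is indifferent when −18p + 4(1−p) = 2p − 3(1−p), giving p = 7/27.
Let Firm B play low price with probability q. Firm A is indifferent when −18q + 2(1−q) = 4q − 3(1−q), giving q = 5/27.
The value is -18·(5/27) + (2)·(22/27) = -46/27.

-46/27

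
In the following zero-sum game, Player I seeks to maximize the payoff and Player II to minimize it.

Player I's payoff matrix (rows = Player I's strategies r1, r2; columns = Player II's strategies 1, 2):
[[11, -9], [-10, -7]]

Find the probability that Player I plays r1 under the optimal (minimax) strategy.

3/23

Row minima are -9 and -10, so Player I's maximin is -9; column maxima are 11 and -7, so Player II's minimax is -7. These differ, so the equilibrium is in mixed strategies.
Let Player I play r1 with probability p. Player II is indifferent when 11p − 10(1−p) = −9p − 7(1−p), giving p = 3/23.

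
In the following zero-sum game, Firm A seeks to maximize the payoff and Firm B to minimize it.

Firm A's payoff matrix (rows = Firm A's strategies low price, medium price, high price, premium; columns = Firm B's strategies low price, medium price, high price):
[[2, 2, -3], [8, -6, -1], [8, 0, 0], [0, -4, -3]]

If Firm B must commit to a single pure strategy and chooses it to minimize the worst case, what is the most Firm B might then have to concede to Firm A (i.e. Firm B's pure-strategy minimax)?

0

The worst case (largest entry) in each column is low price: 8, medium price: 2, high price: 0.
The best (smallest) of these is 0.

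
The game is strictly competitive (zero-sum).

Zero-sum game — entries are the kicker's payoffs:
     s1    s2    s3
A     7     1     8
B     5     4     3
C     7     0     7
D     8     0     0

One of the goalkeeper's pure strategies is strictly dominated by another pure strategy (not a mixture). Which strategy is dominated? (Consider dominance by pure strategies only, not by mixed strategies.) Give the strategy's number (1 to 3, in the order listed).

The goalkeeper prefers columns that give the kicker less. Compare s1 with s2: 1 < 7, 4 < 5, 0 < 7, 0 < 8.
So s2 strictly dominates s1 for the goalkeeper; s1 is strictly dominated.

1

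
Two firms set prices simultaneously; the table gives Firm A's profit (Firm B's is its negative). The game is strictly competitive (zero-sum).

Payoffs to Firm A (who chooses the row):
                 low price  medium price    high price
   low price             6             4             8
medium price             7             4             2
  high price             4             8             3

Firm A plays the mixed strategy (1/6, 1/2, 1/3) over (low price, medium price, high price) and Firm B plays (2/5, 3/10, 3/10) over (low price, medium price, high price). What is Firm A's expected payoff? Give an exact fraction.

Against (2/5, 3/10, 3/10), each row's expected payoff is low price: 6; medium price: 23/5; high price: 49/10.
Taking the (1/6, 1/2, 1/3)-weighted average: (1/6)·(6) + (1/2)·(23/5) + (1/3)·(49/10) = 74/15.

74/15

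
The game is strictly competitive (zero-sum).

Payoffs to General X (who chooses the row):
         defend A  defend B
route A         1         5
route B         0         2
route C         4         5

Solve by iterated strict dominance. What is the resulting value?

4

Column defend B is strictly dominated by defend A for General Y (1<5, 0<2, 4<5); eliminate defend B.
Row route B is strictly dominated by row route A (1>0); eliminate route B.
Row route A is strictly dominated by row route C (4>1); eliminate route A.
Only (route C, defend A) remains, with payoff 4.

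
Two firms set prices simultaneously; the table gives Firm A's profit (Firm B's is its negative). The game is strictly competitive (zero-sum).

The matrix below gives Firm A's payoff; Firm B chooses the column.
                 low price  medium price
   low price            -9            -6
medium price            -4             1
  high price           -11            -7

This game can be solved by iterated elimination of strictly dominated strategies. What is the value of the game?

Row high price is strictly dominated by row low price (-9>-11, -6>-7); eliminate high price.
Column medium price is strictly dominated by low price for Firm B (-9<-6, -4<1); eliminate medium price.
Row low price is strictly dominated by row medium price (-4>-9); eliminate low price.
Only (medium price, low price) remains, with payoff -4.

-4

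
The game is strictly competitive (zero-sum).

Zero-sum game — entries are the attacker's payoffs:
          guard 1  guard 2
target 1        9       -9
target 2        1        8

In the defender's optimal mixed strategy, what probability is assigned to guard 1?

17/25

Row minima are -9 and 1, so the attacker's maximin is 1; column maxima are 9 and 8, so the defender's minimax is 8. These differ, so the equilibrium is in mixed strategies.
Let the defender play guard 1 with probability q. The attacker is indifferent when 9q − 9(1−q) = q + 8(1−q), giving q = 17/25.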